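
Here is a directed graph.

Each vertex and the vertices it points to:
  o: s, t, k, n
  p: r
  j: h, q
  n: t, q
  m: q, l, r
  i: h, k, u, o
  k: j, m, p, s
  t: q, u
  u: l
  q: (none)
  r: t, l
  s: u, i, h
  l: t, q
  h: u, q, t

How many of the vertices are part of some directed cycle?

7

A vertex is on a directed cycle iff it belongs to a strongly connected component of size ≥ 2 (or has a self-loop).
The vertices on cycles are {i, k, l, o, s, t, u} — 7 in total.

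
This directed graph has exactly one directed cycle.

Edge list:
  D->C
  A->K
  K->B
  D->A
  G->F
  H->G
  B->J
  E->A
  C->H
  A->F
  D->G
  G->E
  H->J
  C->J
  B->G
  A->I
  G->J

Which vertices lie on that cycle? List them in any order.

DFS with gray/black marking from A:
A gray
  F gray
  F black
  I gray
  I black
  K gray
    B gray
      G gray
        E gray
          E→A: A is gray → back edge
Back edge closes the cycle A → K → B → G → E → A; its vertices are {A, B, E, G, K}.

A, B, E, G, K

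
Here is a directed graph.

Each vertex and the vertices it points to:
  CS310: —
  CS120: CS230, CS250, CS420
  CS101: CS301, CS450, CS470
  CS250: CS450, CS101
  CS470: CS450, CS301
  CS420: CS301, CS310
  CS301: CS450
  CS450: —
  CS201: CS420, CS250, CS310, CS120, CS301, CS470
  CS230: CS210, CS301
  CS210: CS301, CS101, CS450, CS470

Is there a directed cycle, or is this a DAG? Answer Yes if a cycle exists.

DFS with white/gray/black marking, starting from CS230:
CS230 gray
  CS210 gray
    CS301 gray
      CS450 gray
      CS450 black
    CS301 black
    CS101 gray
      CS101→CS301: CS301 black — skip
      CS101→CS450: CS450 black — skip
      CS470 gray
        CS470→CS450: CS450 black — skip
        CS470→CS301: CS301 black — skip
      CS470 black
    CS101 black
    CS210→CS450: CS450 black — skip
    CS210→CS470: CS470 black — skip
  CS210 black
  CS230→CS301: CS301 black — skip
CS230 black
CS310 gray
CS310 black
CS120 gray
  CS120→CS230: CS230 black — skip
  CS250 gray
    CS250→CS450: CS450 black — skip
    CS250→CS101: CS101 black — skip
  CS250 black
  CS420 gray
    CS420→CS301: CS301 black — skip
    CS420→CS310: CS310 black — skip
  CS420 black
CS120 black
CS201 gray
  CS201→CS420: CS420 black — skip
  CS201→CS250: CS250 black — skip
  CS201→CS310: CS310 black — skip
  CS201→CS120: CS120 black — skip
  CS201→CS301: CS301 black — skip
  CS201→CS470: CS470 black — skip
CS201 black
Every edge goes to a white or black vertex — no back edge, so the graph is acyclic.

No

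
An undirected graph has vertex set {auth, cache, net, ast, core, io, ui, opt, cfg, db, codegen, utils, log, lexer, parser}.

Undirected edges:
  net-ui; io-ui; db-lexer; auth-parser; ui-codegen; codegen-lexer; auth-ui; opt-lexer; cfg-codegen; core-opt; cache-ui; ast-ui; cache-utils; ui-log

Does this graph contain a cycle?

No

DFS, tracking each vertex's parent; an edge to a visited non-parent vertex closes a cycle.
Start from cache:
visit cache (parent –)
  visit ui (parent cache)
    ui–cache: parent, skip
    visit io (parent ui)
      io–ui: parent, skip
    visit log (parent ui)
      log–ui: parent, skip
    visit codegen (parent ui)
      visit cfg (parent codegen)
        cfg–codegen: parent, skip
      visit lexer (parent codegen)
        visit db (parent lexer)
          db–lexer: parent, skip
        visit opt (parent lexer)
          opt–lexer: parent, skip
          visit core (parent opt)
            core–opt: parent, skip
        lexer–codegen: parent, skip
      codegen–ui: parent, skip
    visit ast (parent ui)
      ast–ui: parent, skip
    visit net (parent ui)
      net–ui: parent, skip
    visit auth (parent ui)
      visit parser (parent auth)
        parser–auth: parent, skip
      auth–ui: parent, skip
  visit utils (parent cache)
    utils–cache: parent, skip
No non-parent visited neighbor found — the graph is a forest.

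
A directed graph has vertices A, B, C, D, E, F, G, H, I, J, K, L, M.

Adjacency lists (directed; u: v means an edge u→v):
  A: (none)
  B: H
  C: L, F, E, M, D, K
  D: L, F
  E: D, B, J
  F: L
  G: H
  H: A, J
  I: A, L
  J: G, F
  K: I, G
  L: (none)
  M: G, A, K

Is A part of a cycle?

No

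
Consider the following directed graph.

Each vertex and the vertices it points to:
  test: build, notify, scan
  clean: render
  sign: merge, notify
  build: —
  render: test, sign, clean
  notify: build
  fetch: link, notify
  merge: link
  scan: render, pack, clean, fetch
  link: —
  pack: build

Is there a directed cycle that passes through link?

No

link lies on a cycle iff there is a path from link back to itself.
Exploring from link, it never reaches itself; equivalently, its strongly connected component is a singleton.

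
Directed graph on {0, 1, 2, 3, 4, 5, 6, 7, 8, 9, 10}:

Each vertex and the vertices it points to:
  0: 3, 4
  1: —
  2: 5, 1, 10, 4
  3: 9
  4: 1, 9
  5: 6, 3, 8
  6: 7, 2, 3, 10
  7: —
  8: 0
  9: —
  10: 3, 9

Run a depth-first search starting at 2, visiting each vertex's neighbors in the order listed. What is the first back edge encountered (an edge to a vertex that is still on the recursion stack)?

DFS from 2 (visiting each vertex's neighbors in the order listed); mark gray on enter, black on exit:
2 gray
  5 gray
    6 gray
      7 gray
      7 black
      6→2: 2 is gray → back edge
First back edge: 6 → 2.

6→2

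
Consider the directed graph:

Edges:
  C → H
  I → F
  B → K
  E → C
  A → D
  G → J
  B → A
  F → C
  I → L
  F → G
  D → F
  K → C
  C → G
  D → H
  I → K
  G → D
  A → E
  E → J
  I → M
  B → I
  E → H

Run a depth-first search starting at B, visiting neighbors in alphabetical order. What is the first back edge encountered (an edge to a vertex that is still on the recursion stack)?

G->D

DFS from B (visiting neighbors in alphabetical order); mark gray on enter, black on exit:
B gray
  A gray
    D gray
      F gray
        C gray
          G gray
            G→D: D is gray → back edge
First back edge: G → D.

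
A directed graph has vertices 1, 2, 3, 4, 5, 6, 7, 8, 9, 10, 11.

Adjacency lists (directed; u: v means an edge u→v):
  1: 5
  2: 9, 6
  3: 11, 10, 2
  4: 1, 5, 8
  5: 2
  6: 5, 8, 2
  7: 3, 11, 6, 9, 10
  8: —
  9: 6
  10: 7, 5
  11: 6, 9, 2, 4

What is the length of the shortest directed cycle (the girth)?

For each vertex v, BFS finds the shortest path from v back to v.
The shortest such closed walk is 7 → 10 → 7, length 2.

2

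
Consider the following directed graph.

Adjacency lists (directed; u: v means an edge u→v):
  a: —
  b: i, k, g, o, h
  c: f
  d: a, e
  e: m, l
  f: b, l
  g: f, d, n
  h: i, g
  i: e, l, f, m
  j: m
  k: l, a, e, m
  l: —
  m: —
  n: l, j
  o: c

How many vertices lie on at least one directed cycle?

A vertex is on a directed cycle iff it belongs to a strongly connected component of size ≥ 2 (or has a self-loop).
The vertices on cycles are {b, c, f, g, h, i, o} — 7 in total.

7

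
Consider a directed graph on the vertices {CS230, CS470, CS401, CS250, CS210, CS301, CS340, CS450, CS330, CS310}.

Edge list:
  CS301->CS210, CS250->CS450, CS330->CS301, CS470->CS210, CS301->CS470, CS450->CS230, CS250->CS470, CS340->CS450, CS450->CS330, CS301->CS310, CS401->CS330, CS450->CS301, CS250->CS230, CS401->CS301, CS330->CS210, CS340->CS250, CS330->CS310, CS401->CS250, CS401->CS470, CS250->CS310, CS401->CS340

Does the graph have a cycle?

DFS with white/gray/black marking, starting from CS230:
CS230 gray
CS230 black
CS470 gray
  CS210 gray
  CS210 black
CS470 black
CS401 gray
  CS401→CS470: CS470 black — skip
  CS340 gray
    CS450 gray
      CS301 gray
        CS301→CS210: CS210 black — skip
        CS301→CS470: CS470 black — skip
        CS310 gray
        CS310 black
      CS301 black
      CS450→CS230: CS230 black — skip
      CS330 gray
        CS330→CS301: CS301 black — skip
        CS330→CS310: CS310 black — skip
        CS330→CS210: CS210 black — skip
      CS330 black
    CS450 black
    CS250 gray
      CS250→CS310: CS310 black — skip
      CS250→CS470: CS470 black — skip
      CS250→CS230: CS230 black — skip
      CS250→CS450: CS450 black — skip
    CS250 black
  CS340 black
  CS401→CS330: CS330 black — skip
  CS401→CS301: CS301 black — skip
  CS401→CS250: CS250 black — skip
CS401 black
Every edge goes to a white or black vertex — no back edge, so the graph is acyclic.

No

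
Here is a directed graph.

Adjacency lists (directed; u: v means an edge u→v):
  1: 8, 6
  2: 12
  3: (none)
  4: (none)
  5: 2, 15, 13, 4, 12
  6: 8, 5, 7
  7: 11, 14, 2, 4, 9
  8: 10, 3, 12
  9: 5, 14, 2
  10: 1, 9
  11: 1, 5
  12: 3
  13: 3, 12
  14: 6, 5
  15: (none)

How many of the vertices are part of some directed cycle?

A vertex is on a directed cycle iff it belongs to a strongly connected component of size ≥ 2 (or has a self-loop).
The vertices on cycles are {1, 6, 7, 8, 9, 10, 11, 14} — 8 in total.

8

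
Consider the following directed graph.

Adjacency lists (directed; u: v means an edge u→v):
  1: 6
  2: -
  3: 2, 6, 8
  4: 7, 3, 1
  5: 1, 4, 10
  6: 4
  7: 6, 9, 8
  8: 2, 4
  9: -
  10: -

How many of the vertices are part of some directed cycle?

6

A vertex is on a directed cycle iff it belongs to a strongly connected component of size ≥ 2 (or has a self-loop).
The vertices on cycles are {1, 3, 4, 6, 7, 8} — 6 in total.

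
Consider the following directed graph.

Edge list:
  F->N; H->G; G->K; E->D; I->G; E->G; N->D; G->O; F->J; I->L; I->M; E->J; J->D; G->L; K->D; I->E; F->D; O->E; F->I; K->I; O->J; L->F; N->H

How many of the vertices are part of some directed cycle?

9

A vertex is on a directed cycle iff it belongs to a strongly connected component of size ≥ 2 (or has a self-loop).
The vertices on cycles are {E, F, G, H, I, K, L, N, O} — 9 in total.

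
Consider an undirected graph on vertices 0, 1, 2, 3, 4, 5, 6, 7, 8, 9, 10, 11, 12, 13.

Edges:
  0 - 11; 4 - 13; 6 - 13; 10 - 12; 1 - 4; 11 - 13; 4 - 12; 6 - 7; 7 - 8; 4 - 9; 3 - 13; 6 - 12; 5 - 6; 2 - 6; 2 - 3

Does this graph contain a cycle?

DFS, tracking each vertex's parent; an edge to a visited non-parent vertex closes a cycle.
Start from 6:
visit 6 (parent –)
  visit 13 (parent 6)
    visit 4 (parent 13)
      4–13: parent, skip
      visit 12 (parent 4)
        12–4: parent, skip
        visit 10 (parent 12)
          10–12: parent, skip
        12–6: 6 visited and ≠ parent → cycle
Cycle: 6 – 13 – 4 – 12 – 6.

Yes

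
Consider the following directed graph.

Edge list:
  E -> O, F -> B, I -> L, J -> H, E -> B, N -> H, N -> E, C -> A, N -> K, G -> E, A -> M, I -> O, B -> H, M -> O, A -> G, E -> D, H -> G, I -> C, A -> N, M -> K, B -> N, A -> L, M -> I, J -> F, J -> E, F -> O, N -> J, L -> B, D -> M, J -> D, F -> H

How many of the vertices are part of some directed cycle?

13

A vertex is on a directed cycle iff it belongs to a strongly connected component of size ≥ 2 (or has a self-loop).
The vertices on cycles are {A, B, C, D, E, F, G, H, I, J, L, M, N} — 13 in total.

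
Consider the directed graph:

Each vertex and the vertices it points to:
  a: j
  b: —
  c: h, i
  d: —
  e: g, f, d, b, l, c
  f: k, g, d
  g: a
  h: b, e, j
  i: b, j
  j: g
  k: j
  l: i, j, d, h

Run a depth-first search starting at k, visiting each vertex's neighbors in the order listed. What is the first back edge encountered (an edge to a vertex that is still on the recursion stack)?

a→j

DFS from k (visiting each vertex's neighbors in the order listed); mark gray on enter, black on exit:
k gray
  j gray
    g gray
      a gray
        a→j: j is gray → back edge
First back edge: a → j.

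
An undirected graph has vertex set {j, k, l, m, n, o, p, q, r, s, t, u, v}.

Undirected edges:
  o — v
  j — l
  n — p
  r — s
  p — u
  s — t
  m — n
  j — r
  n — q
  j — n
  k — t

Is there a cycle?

No

DFS, tracking each vertex's parent; an edge to a visited non-parent vertex closes a cycle.
Start from j:
visit j (parent –)
  visit l (parent j)
    l–j: parent, skip
  visit r (parent j)
    visit s (parent r)
      s–r: parent, skip
      visit t (parent s)
        visit k (parent t)
          k–t: parent, skip
        t–s: parent, skip
    r–j: parent, skip
  visit n (parent j)
    visit m (parent n)
      m–n: parent, skip
    visit p (parent n)
      p–n: parent, skip
      visit u (parent p)
        u–p: parent, skip
    visit q (parent n)
      q–n: parent, skip
    n–j: parent, skip
visit o (parent –)
  visit v (parent o)
    v–o: parent, skip
No non-parent visited neighbor found — the graph is a forest.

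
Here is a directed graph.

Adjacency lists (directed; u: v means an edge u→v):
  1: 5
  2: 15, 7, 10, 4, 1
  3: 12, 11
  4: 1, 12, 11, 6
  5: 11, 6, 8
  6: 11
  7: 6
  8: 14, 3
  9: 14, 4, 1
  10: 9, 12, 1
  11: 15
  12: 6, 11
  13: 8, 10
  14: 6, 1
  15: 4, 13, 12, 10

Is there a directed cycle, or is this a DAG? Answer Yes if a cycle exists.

DFS with white/gray/black marking, starting from 15:
15 gray
  4 gray
    1 gray
      5 gray
        11 gray
          11→15: 15 is gray → back edge
Back edge found, so a cycle exists: 15 → 4 → 1 → 5 → 11 → 15.

Yes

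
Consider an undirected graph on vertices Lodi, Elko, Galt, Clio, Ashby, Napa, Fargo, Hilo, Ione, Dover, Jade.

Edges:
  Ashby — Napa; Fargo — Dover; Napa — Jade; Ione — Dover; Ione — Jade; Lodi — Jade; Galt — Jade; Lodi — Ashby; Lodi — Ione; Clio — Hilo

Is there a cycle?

Yes

DFS, tracking each vertex's parent; an edge to a visited non-parent vertex closes a cycle.
Start from Napa:
visit Napa (parent –)
  visit Ashby (parent Napa)
    Ashby–Napa: parent, skip
    visit Lodi (parent Ashby)
      visit Jade (parent Lodi)
        visit Galt (parent Jade)
          Galt–Jade: parent, skip
        Jade–Napa: Napa visited and ≠ parent → cycle
Cycle: Napa – Ashby – Lodi – Jade – Napa.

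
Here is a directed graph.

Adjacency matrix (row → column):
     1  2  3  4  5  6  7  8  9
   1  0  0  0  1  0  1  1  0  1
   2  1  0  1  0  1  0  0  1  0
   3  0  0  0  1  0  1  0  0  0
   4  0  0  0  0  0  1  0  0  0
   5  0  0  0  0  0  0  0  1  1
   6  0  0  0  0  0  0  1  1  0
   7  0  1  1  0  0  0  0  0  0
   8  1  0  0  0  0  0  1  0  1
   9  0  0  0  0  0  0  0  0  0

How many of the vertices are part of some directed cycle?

8

A vertex is on a directed cycle iff it belongs to a strongly connected component of size ≥ 2 (or has a self-loop).
The vertices on cycles are {1, 2, 3, 4, 5, 6, 7, 8} — 8 in total.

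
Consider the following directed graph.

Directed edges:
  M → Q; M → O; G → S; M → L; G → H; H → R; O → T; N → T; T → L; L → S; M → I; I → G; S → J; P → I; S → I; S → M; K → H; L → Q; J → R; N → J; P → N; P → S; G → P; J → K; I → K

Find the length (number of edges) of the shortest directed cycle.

3

For each vertex v, BFS finds the shortest path from v back to v.
The shortest such closed walk is P → I → G → P, length 3.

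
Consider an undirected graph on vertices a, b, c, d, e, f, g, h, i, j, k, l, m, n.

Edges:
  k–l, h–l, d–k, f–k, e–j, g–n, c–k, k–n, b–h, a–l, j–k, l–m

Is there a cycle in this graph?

No

DFS, tracking each vertex's parent; an edge to a visited non-parent vertex closes a cycle.
Start from d:
visit d (parent –)
  visit k (parent d)
    visit l (parent k)
      visit a (parent l)
        a–l: parent, skip
      visit h (parent l)
        h–l: parent, skip
        visit b (parent h)
          b–h: parent, skip
      visit m (parent l)
        m–l: parent, skip
      l–k: parent, skip
    k–d: parent, skip
    visit f (parent k)
      f–k: parent, skip
    visit c (parent k)
      c–k: parent, skip
    visit n (parent k)
      n–k: parent, skip
      visit g (parent n)
        g–n: parent, skip
    visit j (parent k)
      visit e (parent j)
        e–j: parent, skip
      j–k: parent, skip
visit i (parent –)
No non-parent visited neighbor found — the graph is a forest.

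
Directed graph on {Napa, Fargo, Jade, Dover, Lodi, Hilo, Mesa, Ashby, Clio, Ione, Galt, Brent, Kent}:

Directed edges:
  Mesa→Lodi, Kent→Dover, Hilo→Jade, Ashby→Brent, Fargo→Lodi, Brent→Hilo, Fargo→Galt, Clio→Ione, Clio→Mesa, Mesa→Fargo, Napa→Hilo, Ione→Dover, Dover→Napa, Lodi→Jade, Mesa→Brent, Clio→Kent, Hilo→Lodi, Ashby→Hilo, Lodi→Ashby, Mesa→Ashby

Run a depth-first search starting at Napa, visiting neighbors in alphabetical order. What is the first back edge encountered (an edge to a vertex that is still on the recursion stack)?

Brent->Hilo

DFS from Napa (visiting neighbors in alphabetical order); mark gray on enter, black on exit:
Napa gray
  Hilo gray
    Jade gray
    Jade black
    Lodi gray
      Ashby gray
        Brent gray
          Brent→Hilo: Hilo is gray → back edge
First back edge: Brent → Hilo.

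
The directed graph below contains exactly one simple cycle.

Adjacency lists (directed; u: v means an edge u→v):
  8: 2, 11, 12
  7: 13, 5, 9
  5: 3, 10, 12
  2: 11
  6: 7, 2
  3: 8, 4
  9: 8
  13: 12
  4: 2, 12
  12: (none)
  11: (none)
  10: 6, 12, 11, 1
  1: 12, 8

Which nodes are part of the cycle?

5, 6, 7, 10

DFS with gray/black marking from 7:
7 gray
  13 gray
    12 gray
    12 black
  13 black
  5 gray
    3 gray
      8 gray
        2 gray
          11 gray
          11 black
        2 black
        8→11: 11 black — skip
        8→12: 12 black — skip
      8 black
      4 gray
        4→2: 2 black — skip
        4→12: 12 black — skip
      4 black
    3 black
    10 gray
      6 gray
        6→7: 7 is gray → back edge
Back edge closes the cycle 7 → 5 → 10 → 6 → 7; its vertices are {5, 6, 7, 10}.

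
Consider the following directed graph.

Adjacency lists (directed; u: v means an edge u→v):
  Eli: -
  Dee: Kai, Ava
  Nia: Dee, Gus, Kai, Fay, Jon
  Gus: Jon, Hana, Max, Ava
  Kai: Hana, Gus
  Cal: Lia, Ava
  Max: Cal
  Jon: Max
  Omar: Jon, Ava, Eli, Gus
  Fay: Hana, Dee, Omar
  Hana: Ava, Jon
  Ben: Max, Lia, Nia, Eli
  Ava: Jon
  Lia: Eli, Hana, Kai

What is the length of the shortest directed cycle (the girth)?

4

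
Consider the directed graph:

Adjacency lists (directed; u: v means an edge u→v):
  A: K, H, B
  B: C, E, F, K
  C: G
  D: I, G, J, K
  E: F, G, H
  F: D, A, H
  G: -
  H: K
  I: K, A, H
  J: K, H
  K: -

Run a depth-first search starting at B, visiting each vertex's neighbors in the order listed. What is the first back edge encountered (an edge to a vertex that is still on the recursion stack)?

DFS from B (visiting each vertex's neighbors in the order listed); mark gray on enter, black on exit:
B gray
  C gray
    G gray
    G black
  C black
  E gray
    F gray
      D gray
        I gray
          K gray
          K black
          A gray
            A→K: K black — skip
            H gray
              H→K: K black — skip
            H black
            A→B: B is gray → back edge
First back edge: A → B.

A->B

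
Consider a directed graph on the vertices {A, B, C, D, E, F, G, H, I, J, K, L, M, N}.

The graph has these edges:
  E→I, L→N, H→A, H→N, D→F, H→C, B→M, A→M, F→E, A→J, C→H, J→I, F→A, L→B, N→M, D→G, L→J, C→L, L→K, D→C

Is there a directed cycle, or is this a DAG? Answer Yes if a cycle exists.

DFS with white/gray/black marking, starting from N:
N gray
  M gray
  M black
N black
A gray
  J gray
    I gray
    I black
  J black
  A→M: M black — skip
A black
B gray
  B→M: M black — skip
B black
C gray
  H gray
    H→N: N black — skip
    H→A: A black — skip
    H→C: C is gray → back edge
Back edge found, so a cycle exists: C → H → C.

Yes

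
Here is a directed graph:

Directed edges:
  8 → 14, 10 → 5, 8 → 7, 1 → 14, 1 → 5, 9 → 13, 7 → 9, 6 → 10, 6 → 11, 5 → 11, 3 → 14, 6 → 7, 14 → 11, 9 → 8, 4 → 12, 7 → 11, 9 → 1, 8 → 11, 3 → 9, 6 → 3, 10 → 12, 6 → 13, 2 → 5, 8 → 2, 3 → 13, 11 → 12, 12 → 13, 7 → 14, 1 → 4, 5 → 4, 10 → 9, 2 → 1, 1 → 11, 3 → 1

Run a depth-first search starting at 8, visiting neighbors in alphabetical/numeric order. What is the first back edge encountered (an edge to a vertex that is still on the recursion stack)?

DFS from 8 (visiting neighbors in alphabetical/numeric order); mark gray on enter, black on exit:
8 gray
  2 gray
    1 gray
      4 gray
        12 gray
          13 gray
          13 black
        12 black
      4 black
      5 gray
        5→4: 4 black — skip
        11 gray
          11→12: 12 black — skip
        11 black
      5 black
      1→11: 11 black — skip
      14 gray
        14→11: 11 black — skip
      14 black
    1 black
    2→5: 5 black — skip
  2 black
  7 gray
    9 gray
      9→1: 1 black — skip
      9→8: 8 is gray → back edge
First back edge: 9 → 8.

9->8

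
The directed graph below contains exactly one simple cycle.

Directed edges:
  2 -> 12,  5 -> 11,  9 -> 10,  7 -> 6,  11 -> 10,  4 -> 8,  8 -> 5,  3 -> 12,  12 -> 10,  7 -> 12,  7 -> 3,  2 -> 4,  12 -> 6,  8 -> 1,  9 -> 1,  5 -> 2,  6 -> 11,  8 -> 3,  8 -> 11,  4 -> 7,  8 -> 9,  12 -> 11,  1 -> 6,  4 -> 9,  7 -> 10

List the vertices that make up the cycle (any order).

2, 4, 5, 8

DFS with gray/black marking from 4:
4 gray
  8 gray
    5 gray
      2 gray
        12 gray
          10 gray
          10 black
          6 gray
            11 gray
              11→10: 10 black — skip
            11 black
          6 black
          12→11: 11 black — skip
        12 black
        2→4: 4 is gray → back edge
Back edge closes the cycle 4 → 8 → 5 → 2 → 4; its vertices are {2, 4, 5, 8}.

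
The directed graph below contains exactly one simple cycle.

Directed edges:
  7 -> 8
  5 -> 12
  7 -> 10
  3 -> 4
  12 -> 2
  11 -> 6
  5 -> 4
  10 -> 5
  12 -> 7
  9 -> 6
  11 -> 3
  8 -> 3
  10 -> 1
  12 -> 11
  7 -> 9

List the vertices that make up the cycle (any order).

DFS with gray/black marking from 5:
5 gray
  12 gray
    7 gray
      10 gray
        10→5: 5 is gray → back edge
Back edge closes the cycle 5 → 12 → 7 → 10 → 5; its vertices are {5, 7, 10, 12}.

5, 7, 10, 12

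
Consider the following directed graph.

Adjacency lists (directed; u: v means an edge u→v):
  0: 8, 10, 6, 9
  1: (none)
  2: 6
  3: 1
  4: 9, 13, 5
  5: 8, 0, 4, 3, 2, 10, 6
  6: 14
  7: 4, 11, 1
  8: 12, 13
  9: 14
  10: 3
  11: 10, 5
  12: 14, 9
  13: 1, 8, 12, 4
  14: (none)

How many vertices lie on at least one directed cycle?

A vertex is on a directed cycle iff it belongs to a strongly connected component of size ≥ 2 (or has a self-loop).
The vertices on cycles are {0, 4, 5, 8, 13} — 5 in total.

5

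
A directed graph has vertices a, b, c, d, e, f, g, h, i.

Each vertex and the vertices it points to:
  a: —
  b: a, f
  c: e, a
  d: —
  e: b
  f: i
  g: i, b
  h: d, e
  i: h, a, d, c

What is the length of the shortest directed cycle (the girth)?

5

For each vertex v, BFS finds the shortest path from v back to v.
The shortest such closed walk is i → h → e → b → f → i, length 5.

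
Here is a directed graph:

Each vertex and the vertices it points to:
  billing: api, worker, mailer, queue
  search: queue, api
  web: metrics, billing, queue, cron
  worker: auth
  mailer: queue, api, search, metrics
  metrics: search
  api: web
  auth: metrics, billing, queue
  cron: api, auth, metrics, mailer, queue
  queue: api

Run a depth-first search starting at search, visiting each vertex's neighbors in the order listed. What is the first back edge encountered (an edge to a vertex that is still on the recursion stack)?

DFS from search (visiting each vertex's neighbors in the order listed); mark gray on enter, black on exit:
search gray
  queue gray
    api gray
      web gray
        metrics gray
          metrics→search: search is gray → back edge
First back edge: metrics → search.

metrics->search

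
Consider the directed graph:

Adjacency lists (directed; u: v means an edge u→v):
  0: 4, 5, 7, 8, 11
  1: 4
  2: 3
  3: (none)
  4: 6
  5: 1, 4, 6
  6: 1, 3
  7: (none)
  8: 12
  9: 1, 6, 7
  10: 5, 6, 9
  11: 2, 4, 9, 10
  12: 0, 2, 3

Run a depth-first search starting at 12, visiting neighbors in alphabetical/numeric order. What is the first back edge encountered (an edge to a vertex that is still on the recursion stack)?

DFS from 12 (visiting neighbors in alphabetical/numeric order); mark gray on enter, black on exit:
12 gray
  0 gray
    4 gray
      6 gray
        1 gray
          1→4: 4 is gray → back edge
First back edge: 1 → 4.

1->4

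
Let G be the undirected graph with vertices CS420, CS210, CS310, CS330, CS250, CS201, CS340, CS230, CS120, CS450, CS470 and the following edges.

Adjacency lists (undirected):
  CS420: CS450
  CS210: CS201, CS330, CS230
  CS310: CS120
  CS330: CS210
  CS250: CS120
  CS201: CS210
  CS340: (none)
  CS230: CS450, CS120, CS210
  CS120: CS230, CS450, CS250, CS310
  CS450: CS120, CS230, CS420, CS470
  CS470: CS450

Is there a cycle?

DFS, tracking each vertex's parent; an edge to a visited non-parent vertex closes a cycle.
Start from CS210:
visit CS210 (parent –)
  visit CS201 (parent CS210)
    CS201–CS210: parent, skip
  visit CS330 (parent CS210)
    CS330–CS210: parent, skip
  visit CS230 (parent CS210)
    visit CS450 (parent CS230)
      visit CS120 (parent CS450)
        CS120–CS230: CS230 visited and ≠ parent → cycle
Cycle: CS230 – CS450 – CS120 – CS230.

Yes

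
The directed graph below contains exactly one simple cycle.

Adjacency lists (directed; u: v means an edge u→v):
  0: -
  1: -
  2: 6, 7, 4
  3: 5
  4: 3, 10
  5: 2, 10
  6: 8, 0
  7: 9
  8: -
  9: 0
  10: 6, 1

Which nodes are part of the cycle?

DFS with gray/black marking from 5:
5 gray
  2 gray
    6 gray
      8 gray
      8 black
      0 gray
      0 black
    6 black
    7 gray
      9 gray
        9→0: 0 black — skip
      9 black
    7 black
    4 gray
      3 gray
        3→5: 5 is gray → back edge
Back edge closes the cycle 5 → 2 → 4 → 3 → 5; its vertices are {2, 3, 4, 5}.

2, 3, 4, 5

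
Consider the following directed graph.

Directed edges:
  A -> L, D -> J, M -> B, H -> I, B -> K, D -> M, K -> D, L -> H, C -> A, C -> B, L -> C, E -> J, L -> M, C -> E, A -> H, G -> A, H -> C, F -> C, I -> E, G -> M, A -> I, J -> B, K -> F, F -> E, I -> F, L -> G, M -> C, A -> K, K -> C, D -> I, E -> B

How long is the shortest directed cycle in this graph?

For each vertex v, BFS finds the shortest path from v back to v.
The shortest such closed walk is L → C → A → L, length 3.

3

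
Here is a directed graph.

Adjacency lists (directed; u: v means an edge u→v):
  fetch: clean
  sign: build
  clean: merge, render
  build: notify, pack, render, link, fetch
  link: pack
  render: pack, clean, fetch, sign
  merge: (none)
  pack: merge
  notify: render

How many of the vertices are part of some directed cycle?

6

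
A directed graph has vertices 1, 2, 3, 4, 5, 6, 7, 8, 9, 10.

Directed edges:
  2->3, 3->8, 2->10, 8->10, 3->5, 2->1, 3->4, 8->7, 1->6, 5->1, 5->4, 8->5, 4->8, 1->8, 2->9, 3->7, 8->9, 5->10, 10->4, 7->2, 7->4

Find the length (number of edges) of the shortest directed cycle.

For each vertex v, BFS finds the shortest path from v back to v.
The shortest such closed walk is 3 → 7 → 2 → 3, length 3.

3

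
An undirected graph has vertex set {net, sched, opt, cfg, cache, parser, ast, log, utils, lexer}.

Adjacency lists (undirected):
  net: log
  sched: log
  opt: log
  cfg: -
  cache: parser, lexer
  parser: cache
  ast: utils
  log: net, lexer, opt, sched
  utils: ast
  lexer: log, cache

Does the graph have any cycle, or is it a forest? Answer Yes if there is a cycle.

No

DFS, tracking each vertex's parent; an edge to a visited non-parent vertex closes a cycle.
Start from cache:
visit cache (parent –)
  visit parser (parent cache)
    parser–cache: parent, skip
  visit lexer (parent cache)
    visit log (parent lexer)
      visit net (parent log)
        net–log: parent, skip
      log–lexer: parent, skip
      visit opt (parent log)
        opt–log: parent, skip
      visit sched (parent log)
        sched–log: parent, skip
    lexer–cache: parent, skip
visit cfg (parent –)
visit ast (parent –)
  visit utils (parent ast)
    utils–ast: parent, skip
No non-parent visited neighbor found — the graph is a forest.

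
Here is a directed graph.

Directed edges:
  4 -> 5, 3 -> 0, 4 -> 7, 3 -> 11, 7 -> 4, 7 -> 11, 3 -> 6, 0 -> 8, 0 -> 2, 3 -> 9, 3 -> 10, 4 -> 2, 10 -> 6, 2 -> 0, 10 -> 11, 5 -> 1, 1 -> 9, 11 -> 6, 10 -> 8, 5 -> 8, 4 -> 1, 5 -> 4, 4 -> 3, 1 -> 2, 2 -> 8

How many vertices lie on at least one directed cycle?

A vertex is on a directed cycle iff it belongs to a strongly connected component of size ≥ 2 (or has a self-loop).
The vertices on cycles are {0, 2, 4, 5, 7} — 5 in total.

5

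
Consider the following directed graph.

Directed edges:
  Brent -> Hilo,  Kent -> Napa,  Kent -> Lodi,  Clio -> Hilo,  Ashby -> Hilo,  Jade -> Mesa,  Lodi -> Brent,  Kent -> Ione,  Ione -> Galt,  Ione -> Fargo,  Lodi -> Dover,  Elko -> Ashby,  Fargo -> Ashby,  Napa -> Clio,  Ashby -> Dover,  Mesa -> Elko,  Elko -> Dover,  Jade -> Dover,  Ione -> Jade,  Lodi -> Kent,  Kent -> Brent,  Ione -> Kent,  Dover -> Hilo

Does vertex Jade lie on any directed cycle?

No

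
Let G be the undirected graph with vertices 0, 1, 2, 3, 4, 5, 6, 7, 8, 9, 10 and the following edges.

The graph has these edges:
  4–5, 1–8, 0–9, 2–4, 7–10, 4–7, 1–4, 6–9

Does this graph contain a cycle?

No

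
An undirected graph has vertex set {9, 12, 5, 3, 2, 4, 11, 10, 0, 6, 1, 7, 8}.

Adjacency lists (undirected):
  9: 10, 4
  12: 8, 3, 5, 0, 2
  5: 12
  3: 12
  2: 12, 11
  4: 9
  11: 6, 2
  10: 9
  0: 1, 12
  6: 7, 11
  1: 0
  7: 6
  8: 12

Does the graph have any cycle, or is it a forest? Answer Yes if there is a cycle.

No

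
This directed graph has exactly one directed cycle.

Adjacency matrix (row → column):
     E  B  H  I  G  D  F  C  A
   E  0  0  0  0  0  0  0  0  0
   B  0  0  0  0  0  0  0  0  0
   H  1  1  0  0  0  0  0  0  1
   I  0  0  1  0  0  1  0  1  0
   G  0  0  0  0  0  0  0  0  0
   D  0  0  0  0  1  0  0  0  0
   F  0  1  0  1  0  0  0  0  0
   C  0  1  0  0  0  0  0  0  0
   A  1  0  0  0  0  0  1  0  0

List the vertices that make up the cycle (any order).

A, F, H, I

DFS with gray/black marking from I:
I gray
  C gray
    B gray
    B black
  C black
  H gray
    H→B: B black — skip
    E gray
    E black
    A gray
      A→E: E black — skip
      F gray
        F→B: B black — skip
        F→I: I is gray → back edge
Back edge closes the cycle I → H → A → F → I; its vertices are {A, F, H, I}.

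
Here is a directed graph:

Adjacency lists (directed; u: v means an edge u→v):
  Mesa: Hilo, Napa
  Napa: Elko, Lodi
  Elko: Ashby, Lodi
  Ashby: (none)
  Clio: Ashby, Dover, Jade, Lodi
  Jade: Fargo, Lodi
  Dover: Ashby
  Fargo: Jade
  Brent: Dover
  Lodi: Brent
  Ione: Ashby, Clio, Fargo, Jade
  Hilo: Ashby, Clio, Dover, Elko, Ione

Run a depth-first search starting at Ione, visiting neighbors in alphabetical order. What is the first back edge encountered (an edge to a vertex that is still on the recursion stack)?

Fargo->Jade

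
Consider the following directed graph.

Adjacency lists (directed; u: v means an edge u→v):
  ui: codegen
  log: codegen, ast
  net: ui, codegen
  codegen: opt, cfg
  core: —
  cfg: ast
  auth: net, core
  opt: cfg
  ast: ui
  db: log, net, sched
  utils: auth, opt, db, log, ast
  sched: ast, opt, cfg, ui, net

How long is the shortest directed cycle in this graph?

For each vertex v, BFS finds the shortest path from v back to v.
The shortest such closed walk is ast → ui → codegen → cfg → ast, length 4.

4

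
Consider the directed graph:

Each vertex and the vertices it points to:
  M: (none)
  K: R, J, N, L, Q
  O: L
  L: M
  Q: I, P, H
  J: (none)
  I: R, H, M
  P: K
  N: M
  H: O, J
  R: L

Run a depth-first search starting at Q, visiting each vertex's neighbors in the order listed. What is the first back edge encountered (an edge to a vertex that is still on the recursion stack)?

DFS from Q (visiting each vertex's neighbors in the order listed); mark gray on enter, black on exit:
Q gray
  I gray
    R gray
      L gray
        M gray
        M black
      L black
    R black
    H gray
      O gray
        O→L: L black — skip
      O black
      J gray
      J black
    H black
    I→M: M black — skip
  I black
  P gray
    K gray
      K→R: R black — skip
      K→J: J black — skip
      N gray
        N→M: M black — skip
      N black
      K→L: L black — skip
      K→Q: Q is gray → back edge
First back edge: K → Q.

K→Q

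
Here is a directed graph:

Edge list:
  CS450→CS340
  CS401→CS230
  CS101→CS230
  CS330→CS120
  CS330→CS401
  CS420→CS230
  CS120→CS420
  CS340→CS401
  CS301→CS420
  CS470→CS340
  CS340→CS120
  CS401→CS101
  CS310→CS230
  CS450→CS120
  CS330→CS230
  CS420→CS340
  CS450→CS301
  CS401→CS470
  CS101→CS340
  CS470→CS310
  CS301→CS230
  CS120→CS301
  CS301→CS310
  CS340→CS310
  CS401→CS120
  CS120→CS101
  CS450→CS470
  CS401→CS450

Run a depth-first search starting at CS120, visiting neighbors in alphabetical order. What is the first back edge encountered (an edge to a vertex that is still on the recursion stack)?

CS340→CS120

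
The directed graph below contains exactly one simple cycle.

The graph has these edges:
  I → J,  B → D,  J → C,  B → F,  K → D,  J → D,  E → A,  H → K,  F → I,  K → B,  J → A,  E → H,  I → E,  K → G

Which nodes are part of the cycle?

B, E, F, H, I, K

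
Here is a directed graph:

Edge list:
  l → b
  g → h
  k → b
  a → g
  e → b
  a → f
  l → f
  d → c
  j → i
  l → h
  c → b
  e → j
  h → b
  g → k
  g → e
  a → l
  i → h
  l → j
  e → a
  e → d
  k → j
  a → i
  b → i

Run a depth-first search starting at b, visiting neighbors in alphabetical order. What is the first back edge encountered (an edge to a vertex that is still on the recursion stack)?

h→b

DFS from b (visiting neighbors in alphabetical order); mark gray on enter, black on exit:
b gray
  i gray
    h gray
      h→b: b is gray → back edge
First back edge: h → b.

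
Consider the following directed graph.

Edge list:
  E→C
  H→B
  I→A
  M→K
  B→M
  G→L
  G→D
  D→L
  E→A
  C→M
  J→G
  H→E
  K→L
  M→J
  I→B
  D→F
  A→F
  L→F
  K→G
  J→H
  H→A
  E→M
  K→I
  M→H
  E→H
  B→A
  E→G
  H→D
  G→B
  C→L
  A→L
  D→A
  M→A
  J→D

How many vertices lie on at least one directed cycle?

9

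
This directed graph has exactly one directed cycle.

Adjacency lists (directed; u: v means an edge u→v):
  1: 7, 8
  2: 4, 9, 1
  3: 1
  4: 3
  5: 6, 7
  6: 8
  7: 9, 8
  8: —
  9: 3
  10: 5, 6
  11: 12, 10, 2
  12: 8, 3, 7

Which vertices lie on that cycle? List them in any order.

1, 3, 7, 9

DFS with gray/black marking from 1:
1 gray
  7 gray
    9 gray
      3 gray
        3→1: 1 is gray → back edge
Back edge closes the cycle 1 → 7 → 9 → 3 → 1; its vertices are {1, 3, 7, 9}.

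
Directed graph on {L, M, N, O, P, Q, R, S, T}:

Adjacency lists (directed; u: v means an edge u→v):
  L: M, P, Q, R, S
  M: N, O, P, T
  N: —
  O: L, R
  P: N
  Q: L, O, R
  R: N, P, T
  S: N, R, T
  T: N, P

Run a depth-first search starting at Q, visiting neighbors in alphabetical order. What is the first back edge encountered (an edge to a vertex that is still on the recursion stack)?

O→L

DFS from Q (visiting neighbors in alphabetical order); mark gray on enter, black on exit:
Q gray
  L gray
    M gray
      N gray
      N black
      O gray
        O→L: L is gray → back edge
First back edge: O → L.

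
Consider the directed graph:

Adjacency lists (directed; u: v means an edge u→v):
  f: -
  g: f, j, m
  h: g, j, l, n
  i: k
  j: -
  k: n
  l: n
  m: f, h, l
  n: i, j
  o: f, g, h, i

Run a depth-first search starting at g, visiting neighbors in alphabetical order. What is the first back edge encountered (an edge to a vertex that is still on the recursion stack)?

h→g

DFS from g (visiting neighbors in alphabetical order); mark gray on enter, black on exit:
g gray
  f gray
  f black
  j gray
  j black
  m gray
    m→f: f black — skip
    h gray
      h→g: g is gray → back edge
First back edge: h → g.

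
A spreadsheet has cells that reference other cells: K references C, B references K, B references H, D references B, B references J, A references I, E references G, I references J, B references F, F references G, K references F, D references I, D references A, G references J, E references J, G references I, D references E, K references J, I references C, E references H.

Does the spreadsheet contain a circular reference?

DFS with white/gray/black marking, starting from B:
B gray
  F gray
    G gray
      I gray
        J gray
        J black
        C gray
        C black
      I black
      G→J: J black — skip
    G black
  F black
  K gray
    K→J: J black — skip
    K→F: F black — skip
    K→C: C black — skip
  K black
  H gray
  H black
  B→J: J black — skip
B black
A gray
  A→I: I black — skip
A black
D gray
  D→I: I black — skip
  E gray
    E→H: H black — skip
    E→J: J black — skip
    E→G: G black — skip
  E black
  D→A: A black — skip
  D→B: B black — skip
D black
Every edge goes to a white or black vertex — no back edge, so the graph is acyclic.

No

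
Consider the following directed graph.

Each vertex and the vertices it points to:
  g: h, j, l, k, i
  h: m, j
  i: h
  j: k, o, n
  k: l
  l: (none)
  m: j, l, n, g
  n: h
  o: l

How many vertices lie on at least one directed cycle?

6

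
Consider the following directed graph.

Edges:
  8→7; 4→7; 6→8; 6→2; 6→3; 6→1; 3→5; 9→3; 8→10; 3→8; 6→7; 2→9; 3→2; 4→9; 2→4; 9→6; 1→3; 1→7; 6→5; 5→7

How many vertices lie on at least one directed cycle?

A vertex is on a directed cycle iff it belongs to a strongly connected component of size ≥ 2 (or has a self-loop).
The vertices on cycles are {1, 2, 3, 4, 6, 9} — 6 in total.

6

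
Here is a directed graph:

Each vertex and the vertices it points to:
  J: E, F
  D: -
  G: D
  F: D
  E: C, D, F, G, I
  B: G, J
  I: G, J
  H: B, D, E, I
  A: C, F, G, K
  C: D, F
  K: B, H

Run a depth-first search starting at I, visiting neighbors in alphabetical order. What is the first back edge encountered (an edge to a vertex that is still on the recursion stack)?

DFS from I (visiting neighbors in alphabetical order); mark gray on enter, black on exit:
I gray
  G gray
    D gray
    D black
  G black
  J gray
    E gray
      C gray
        C→D: D black — skip
        F gray
          F→D: D black — skip
        F black
      C black
      E→D: D black — skip
      E→F: F black — skip
      E→G: G black — skip
      E→I: I is gray → back edge
First back edge: E → I.

E->I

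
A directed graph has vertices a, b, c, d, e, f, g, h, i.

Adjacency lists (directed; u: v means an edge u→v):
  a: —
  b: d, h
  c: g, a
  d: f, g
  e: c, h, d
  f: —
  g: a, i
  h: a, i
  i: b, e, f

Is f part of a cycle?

No

f lies on a cycle iff there is a path from f back to itself.
Exploring from f, it never reaches itself; equivalently, its strongly connected component is a singleton.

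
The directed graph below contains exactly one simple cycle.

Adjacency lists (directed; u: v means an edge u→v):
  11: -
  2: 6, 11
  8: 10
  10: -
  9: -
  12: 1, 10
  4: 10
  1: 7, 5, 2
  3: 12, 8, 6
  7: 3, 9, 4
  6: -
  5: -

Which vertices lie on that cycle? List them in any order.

1, 3, 7, 12

DFS with gray/black marking from 1:
1 gray
  7 gray
    3 gray
      12 gray
        12→1: 1 is gray → back edge
Back edge closes the cycle 1 → 7 → 3 → 12 → 1; its vertices are {1, 3, 7, 12}.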